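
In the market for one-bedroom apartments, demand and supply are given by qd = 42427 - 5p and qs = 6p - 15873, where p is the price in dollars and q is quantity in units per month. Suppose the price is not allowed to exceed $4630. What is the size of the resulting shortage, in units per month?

7370

Without the control the market clears where 42427 - 5p = 6p - 15873, i.e. p* = 5300 and q* = 15927.
Because the ceiling (4630) lies below the market-clearing price, it is binding.
At p = 4630: qd = 42427 - 5·4630 = 19277 and qs = 6·4630 - 15873 = 11907.
Shortage = qd - qs = 19277 - 11907 = 7370.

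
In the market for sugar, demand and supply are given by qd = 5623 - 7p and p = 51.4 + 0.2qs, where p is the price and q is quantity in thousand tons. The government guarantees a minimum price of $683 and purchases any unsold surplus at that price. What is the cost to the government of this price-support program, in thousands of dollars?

Rearranging supply gives qs = 5p - 257. Setting quantity demanded equal to quantity supplied, 5623 - 7p = 5p - 257, gives p* = 490 and q* = 2193.
Because the floor (683) lies above the market-clearing price, it is binding.
At p = 683: qd = 5623 - 7·683 = 842 and qs = 5·683 - 257 = 3158.
Surplus = qs - qd = 2316.
Government expenditure = surplus × support price = 2316 × 683 = 1581828.

1581828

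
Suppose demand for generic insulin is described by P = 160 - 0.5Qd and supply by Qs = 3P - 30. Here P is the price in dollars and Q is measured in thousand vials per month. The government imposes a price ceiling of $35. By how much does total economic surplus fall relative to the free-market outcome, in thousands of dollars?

4593.75

Rearranging demand gives Qd = 320 - 2P. Setting quantity demanded equal to quantity supplied, 320 - 2P = 3P - 30, gives P* = 70 and Q* = 180.
The ceiling of 35 is below the equilibrium price 70, so it binds.
At P = 35: Qd = 320 - 2·35 = 250 and Qs = 3·35 - 30 = 75.
Quantity traded falls to 75. At Q = 75 the demand price is (320 - 75)/2 = 122.5 and the supply price is (30 + 75)/3 = 35.
Deadweight loss = ½ · (122.5 - 35) · (180 - 75) = ½ · 87.5 · 105 = 4593.75.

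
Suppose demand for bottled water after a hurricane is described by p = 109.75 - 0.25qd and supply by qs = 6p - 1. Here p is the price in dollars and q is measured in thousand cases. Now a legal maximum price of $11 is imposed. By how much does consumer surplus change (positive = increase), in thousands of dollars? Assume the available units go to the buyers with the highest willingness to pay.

-2755.5

Rearranging demand gives qd = 439 - 4p. Equilibrium: 439 - 4p = 6p - 1, so 440 = 10p and p* = 44, q* = 263.
The ceiling of 11 is below the equilibrium price 44, so it binds.
At p = 11: qd = 439 - 4·11 = 395 and qs = 6·11 - 1 = 65.
Consumer surplus without the control is ½ · (109.75 - 44) · 263 = 8646.125.
With the ceiling, 65 units are sold at 11 (assume they go to the highest-value buyers). The demand price at q = 65 is 93.5, so CS = ½ · [(109.75 - 11) + (93.5 - 11)] · 65 = 5890.625.
Change in consumer surplus = 5890.625 - 8646.125 = -2755.5.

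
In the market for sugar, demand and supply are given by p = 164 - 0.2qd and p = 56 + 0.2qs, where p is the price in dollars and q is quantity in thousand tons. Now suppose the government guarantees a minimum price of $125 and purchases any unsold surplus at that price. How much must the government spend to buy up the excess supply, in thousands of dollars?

Rearranging demand gives qd = 820 - 5p; rearranging supply gives qs = 5p - 280. Without the control the market clears where 820 - 5p = 5p - 280, i.e. p* = 110 and q* = 270.
Because the floor (125) lies above the market-clearing price, it is binding.
At p = 125: qd = 820 - 5·125 = 195 and qs = 5·125 - 280 = 345.
Surplus = qs - qd = 150.
Government expenditure = surplus × support price = 150 × 125 = 18750.

18750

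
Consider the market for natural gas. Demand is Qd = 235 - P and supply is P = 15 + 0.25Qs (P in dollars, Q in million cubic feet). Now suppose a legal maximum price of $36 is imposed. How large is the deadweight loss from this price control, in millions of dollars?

Rearranging supply gives Qs = 4P - 60. Setting quantity demanded equal to quantity supplied, 235 - P = 4P - 60, gives P* = 59 and Q* = 176.
The ceiling of 36 is below the equilibrium price 59, so it binds.
At P = 36: Qd = 235 - 36 = 199 and Qs = 4·36 - 60 = 84.
Quantity traded falls to 84. At Q = 84 the demand price is 235 - 84 = 151 and the supply price is (60 + 84)/4 = 36.
Deadweight loss = ½ · (151 - 36) · (176 - 84) = ½ · 115 · 92 = 5290.

5290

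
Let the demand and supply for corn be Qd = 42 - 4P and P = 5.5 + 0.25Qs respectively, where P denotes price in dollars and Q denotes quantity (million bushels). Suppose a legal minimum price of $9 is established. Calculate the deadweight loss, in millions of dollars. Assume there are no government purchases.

Rearranging supply gives Qs = 4P - 22. Without the control the market clears where 42 - 4P = 4P - 22, i.e. P* = 8 and Q* = 10.
Because the floor (9) lies above the market-clearing price, it is binding.
At P = 9: Qd = 42 - 4·9 = 6 and Qs = 4·9 - 22 = 14.
Quantity traded falls to 6. At Q = 6 the demand price is (42 - 6)/4 = 9 and the supply price is (22 + 6)/4 = 7.
Deadweight loss = ½ · (9 - 7) · (10 - 6) = ½ · 2 · 4 = 4.

4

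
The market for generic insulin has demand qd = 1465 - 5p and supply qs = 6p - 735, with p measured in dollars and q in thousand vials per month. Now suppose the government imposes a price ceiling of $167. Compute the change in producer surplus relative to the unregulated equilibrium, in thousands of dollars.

-12078

In a free market, 1465 - 5p = 6p - 735 gives the equilibrium p* = 200, q* = 465.
Since 167 < 200, the ceiling is binding.
At p = 167: qd = 1465 - 5·167 = 630 and qs = 6·167 - 735 = 267.
Producer surplus without the control is ½ · (200 - 122.5) · 465 = 18018.75.
With the ceiling, producers sell 267 units at 167, so PS = ½ · (167 - 122.5) · 267 = 5940.75.
Change in producer surplus = 5940.75 - 18018.75 = -12078.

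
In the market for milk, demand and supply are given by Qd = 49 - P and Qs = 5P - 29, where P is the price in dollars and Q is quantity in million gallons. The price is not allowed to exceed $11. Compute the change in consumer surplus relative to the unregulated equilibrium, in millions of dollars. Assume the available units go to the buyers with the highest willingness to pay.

Without the control the market clears where 49 - P = 5P - 29, i.e. P* = 13 and Q* = 36.
The ceiling of 11 is below the equilibrium price 13, so it binds.
At P = 11: Qd = 49 - 11 = 38 and Qs = 5·11 - 29 = 26.
Consumer surplus without the control is ½ · (49 - 13) · 36 = 648.
With the ceiling, 26 units are sold at 11 (assume they go to the highest-value buyers). The demand price at Q = 26 is 23, so CS = ½ · [(49 - 11) + (23 - 11)] · 26 = 650.
Change in consumer surplus = 650 - 648 = 2.

2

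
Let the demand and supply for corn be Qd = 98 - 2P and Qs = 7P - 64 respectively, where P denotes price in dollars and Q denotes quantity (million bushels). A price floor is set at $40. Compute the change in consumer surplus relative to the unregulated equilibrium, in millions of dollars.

Equilibrium: 98 - 2P = 7P - 64, so 162 = 9P and P* = 18, Q* = 62.
Since 40 > 18, the floor is binding.
At P = 40: Qd = 98 - 2·40 = 18 and Qs = 7·40 - 64 = 216.
Consumer surplus without the control is ½ · (49 - 18) · 62 = 961.
With the floor, consumers buy 18 units at 40, so CS = ½ · (49 - 40) · 18 = 81.
Change in consumer surplus = 81 - 961 = -880.

-880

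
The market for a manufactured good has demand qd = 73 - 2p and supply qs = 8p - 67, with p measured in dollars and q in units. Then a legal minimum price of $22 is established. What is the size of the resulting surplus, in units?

Setting quantity demanded equal to quantity supplied, 73 - 2p = 8p - 67, gives p* = 14 and q* = 45.
Because the floor (22) lies above the market-clearing price, it is binding.
At p = 22: qd = 73 - 2·22 = 29 and qs = 8·22 - 67 = 109.
Surplus = qs - qd = 109 - 29 = 80.

80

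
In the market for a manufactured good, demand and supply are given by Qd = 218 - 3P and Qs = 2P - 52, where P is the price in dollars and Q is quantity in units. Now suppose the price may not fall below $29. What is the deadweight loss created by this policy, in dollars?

In a free market, 218 - 3P = 2P - 52 gives the equilibrium P* = 54, Q* = 56.
The floor of 29 is below the equilibrium price 54, so it is not binding; the market clears at P* = 54, Q* = 56.
Since the control does not bind, no trades are prevented and deadweight loss is zero.

0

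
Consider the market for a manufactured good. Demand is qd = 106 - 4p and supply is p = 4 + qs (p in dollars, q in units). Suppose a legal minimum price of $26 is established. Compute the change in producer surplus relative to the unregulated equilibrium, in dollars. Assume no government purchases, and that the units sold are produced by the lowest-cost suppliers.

-120

Rearranging supply gives qs = p - 4. Setting quantity demanded equal to quantity supplied, 106 - 4p = p - 4, gives p* = 22 and q* = 18.
The floor of 26 is above the equilibrium price 22, so it binds.
At p = 26: qd = 106 - 4·26 = 2 and qs = 26 - 4 = 22.
Producer surplus without the control is ½ · (22 - 4) · 18 = 162.
With the floor, 2 units are sold at 26. The supply price at q = 2 is 6, so PS = ½ · [(26 - 4) + (26 - 6)] · 2 = 42.
Change in producer surplus = 42 - 162 = -120.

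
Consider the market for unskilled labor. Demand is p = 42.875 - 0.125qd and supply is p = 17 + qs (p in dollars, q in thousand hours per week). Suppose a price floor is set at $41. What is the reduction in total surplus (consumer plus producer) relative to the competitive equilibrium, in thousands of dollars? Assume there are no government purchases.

36

Rearranging demand gives qd = 343 - 8p; rearranging supply gives qs = p - 17. Equilibrium: 343 - 8p = p - 17, so 360 = 9p and p* = 40, q* = 23.
The floor of 41 is above the equilibrium price 40, so it binds.
At p = 41: qd = 343 - 8·41 = 15 and qs = 41 - 17 = 24.
Quantity traded falls to 15. At q = 15 the demand price is (343 - 15)/8 = 41 and the supply price is 17 + 15 = 32.
Deadweight loss = ½ · (41 - 32) · (23 - 15) = ½ · 9 · 8 = 36.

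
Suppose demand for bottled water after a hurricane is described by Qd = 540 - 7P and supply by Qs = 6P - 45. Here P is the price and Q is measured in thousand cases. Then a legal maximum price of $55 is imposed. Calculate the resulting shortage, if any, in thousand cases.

0

Setting quantity demanded equal to quantity supplied, 540 - 7P = 6P - 45, gives P* = 45 and Q* = 225.
Since 55 is above P* = 45, the ceiling does not bind and the free-market outcome prevails.
Since the control does not bind, there is no shortage.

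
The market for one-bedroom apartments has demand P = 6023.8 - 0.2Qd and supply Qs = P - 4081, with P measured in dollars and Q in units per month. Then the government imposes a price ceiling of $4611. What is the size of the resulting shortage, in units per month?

Rearranging demand gives Qd = 30119 - 5P. In a free market, 30119 - 5P = P - 4081 gives the equilibrium P* = 5700, Q* = 1619.
Since 4611 < 5700, the ceiling is binding.
At P = 4611: Qd = 30119 - 5·4611 = 7064 and Qs = 4611 - 4081 = 530.
Shortage = Qd - Qs = 7064 - 530 = 6534.

6534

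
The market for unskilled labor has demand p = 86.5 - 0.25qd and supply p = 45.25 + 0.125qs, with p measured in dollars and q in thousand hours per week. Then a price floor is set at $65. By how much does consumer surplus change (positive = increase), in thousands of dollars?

Rearranging demand gives qd = 346 - 4p; rearranging supply gives qs = 8p - 362. Setting quantity demanded equal to quantity supplied, 346 - 4p = 8p - 362, gives p* = 59 and q* = 110.
Because the floor (65) lies above the market-clearing price, it is binding.
At p = 65: qd = 346 - 4·65 = 86 and qs = 8·65 - 362 = 158.
Consumer surplus without the control is ½ · (86.5 - 59) · 110 = 1512.5.
With the floor, consumers buy 86 units at 65, so CS = ½ · (86.5 - 65) · 86 = 924.5.
Change in consumer surplus = 924.5 - 1512.5 = -588.

-588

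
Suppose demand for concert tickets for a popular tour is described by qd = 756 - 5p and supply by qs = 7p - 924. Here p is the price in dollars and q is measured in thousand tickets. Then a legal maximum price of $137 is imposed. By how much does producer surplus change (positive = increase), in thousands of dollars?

In a free market, 756 - 5p = 7p - 924 gives the equilibrium p* = 140, q* = 56.
The ceiling of 137 is below the equilibrium price 140, so it binds.
At p = 137: qd = 756 - 5·137 = 71 and qs = 7·137 - 924 = 35.
Producer surplus without the control is ½ · (140 - 132) · 56 = 224.
With the ceiling, producers sell 35 units at 137, so PS = ½ · (137 - 132) · 35 = 87.5.
Change in producer surplus = 87.5 - 224 = -136.5.

-136.5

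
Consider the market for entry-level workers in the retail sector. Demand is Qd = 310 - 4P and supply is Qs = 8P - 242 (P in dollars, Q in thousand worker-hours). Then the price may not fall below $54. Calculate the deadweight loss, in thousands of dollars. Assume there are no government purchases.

192

Without the control the market clears where 310 - 4P = 8P - 242, i.e. P* = 46 and Q* = 126.
Since 54 > 46, the floor is binding.
At P = 54: Qd = 310 - 4·54 = 94 and Qs = 8·54 - 242 = 190.
Quantity traded falls to 94. At Q = 94 the demand price is (310 - 94)/4 = 54 and the supply price is (242 + 94)/8 = 42.
Deadweight loss = ½ · (54 - 42) · (126 - 94) = ½ · 12 · 32 = 192.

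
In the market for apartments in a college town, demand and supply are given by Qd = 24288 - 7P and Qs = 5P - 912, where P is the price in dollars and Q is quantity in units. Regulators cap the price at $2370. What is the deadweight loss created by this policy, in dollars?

0

Equilibrium: 24288 - 7P = 5P - 912, so 25200 = 12P and P* = 2100, Q* = 9588.
Since 2370 is above P* = 2100, the ceiling does not bind and the free-market outcome prevails.
Since the control does not bind, no trades are prevented and deadweight loss is zero.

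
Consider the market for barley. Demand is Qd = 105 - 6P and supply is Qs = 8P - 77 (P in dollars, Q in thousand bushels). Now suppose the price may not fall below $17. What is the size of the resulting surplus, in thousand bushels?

Equilibrium: 105 - 6P = 8P - 77, so 182 = 14P and P* = 13, Q* = 27.
Because the floor (17) lies above the market-clearing price, it is binding.
At P = 17: Qd = 105 - 6·17 = 3 and Qs = 8·17 - 77 = 59.
Surplus = Qs - Qd = 59 - 3 = 56.

56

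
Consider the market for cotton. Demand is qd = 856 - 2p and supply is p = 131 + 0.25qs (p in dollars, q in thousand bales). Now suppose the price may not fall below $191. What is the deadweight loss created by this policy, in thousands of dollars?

0

Rearranging supply gives qs = 4p - 524. In a free market, 856 - 2p = 4p - 524 gives the equilibrium p* = 230, q* = 396.
Since 191 is below p* = 230, the floor does not bind and the free-market outcome prevails.
Since the control does not bind, no trades are prevented and deadweight loss is zero.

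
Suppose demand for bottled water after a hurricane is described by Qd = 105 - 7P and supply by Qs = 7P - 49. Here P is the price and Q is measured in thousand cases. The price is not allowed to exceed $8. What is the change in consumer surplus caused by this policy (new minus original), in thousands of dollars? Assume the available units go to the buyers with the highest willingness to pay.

-10.5

Equilibrium: 105 - 7P = 7P - 49, so 154 = 14P and P* = 11, Q* = 28.
Since 8 < 11, the ceiling is binding.
At P = 8: Qd = 105 - 7·8 = 49 and Qs = 7·8 - 49 = 7.
Consumer surplus without the control is ½ · (15 - 11) · 28 = 56.
With the ceiling, 7 units are sold at 8 (assume they go to the highest-value buyers). The demand price at Q = 7 is 14, so CS = ½ · [(15 - 8) + (14 - 8)] · 7 = 45.5.
Change in consumer surplus = 45.5 - 56 = -10.5.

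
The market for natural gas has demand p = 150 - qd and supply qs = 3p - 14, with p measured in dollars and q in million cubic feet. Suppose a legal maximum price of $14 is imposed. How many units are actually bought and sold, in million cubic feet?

28

Rearranging demand gives qd = 150 - p. In a free market, 150 - p = 3p - 14 gives the equilibrium p* = 41, q* = 109.
The ceiling of 14 is below the equilibrium price 41, so it binds.
At p = 14: qd = 150 - 14 = 136 and qs = 3·14 - 14 = 28.
The quantity actually transacted is the short side, supply: 28.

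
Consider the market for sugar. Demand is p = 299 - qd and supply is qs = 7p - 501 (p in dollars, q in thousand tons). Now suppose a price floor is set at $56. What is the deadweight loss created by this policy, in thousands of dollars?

0

Rearranging demand gives qd = 299 - p. Without the control the market clears where 299 - p = 7p - 501, i.e. p* = 100 and q* = 199.
The floor of 56 is below the equilibrium price 100, so it is not binding; the market clears at p* = 100, q* = 199.
Since the control does not bind, no trades are prevented and deadweight loss is zero.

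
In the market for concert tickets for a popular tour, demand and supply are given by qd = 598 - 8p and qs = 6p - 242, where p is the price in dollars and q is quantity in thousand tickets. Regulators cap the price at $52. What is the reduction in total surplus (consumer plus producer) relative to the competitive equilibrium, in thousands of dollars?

336

Equilibrium: 598 - 8p = 6p - 242, so 840 = 14p and p* = 60, q* = 118.
Since 52 < 60, the ceiling is binding.
At p = 52: qd = 598 - 8·52 = 182 and qs = 6·52 - 242 = 70.
Quantity traded falls to 70. At q = 70 the demand price is (598 - 70)/8 = 66 and the supply price is (242 + 70)/6 = 52.
Deadweight loss = ½ · (66 - 52) · (118 - 70) = ½ · 14 · 48 = 336.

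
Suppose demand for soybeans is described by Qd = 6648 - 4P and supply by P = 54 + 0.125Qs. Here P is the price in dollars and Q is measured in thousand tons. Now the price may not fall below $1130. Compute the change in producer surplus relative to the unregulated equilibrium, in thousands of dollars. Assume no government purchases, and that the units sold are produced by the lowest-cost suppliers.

Rearranging supply gives Qs = 8P - 432. In a free market, 6648 - 4P = 8P - 432 gives the equilibrium P* = 590, Q* = 4288.
The floor of 1130 is above the equilibrium price 590, so it binds.
At P = 1130: Qd = 6648 - 4·1130 = 2128 and Qs = 8·1130 - 432 = 8608.
Producer surplus without the control is ½ · (590 - 54) · 4288 = 1149184.
With the floor, 2128 units are sold at 1130. The supply price at Q = 2128 is 320, so PS = ½ · [(1130 - 54) + (1130 - 320)] · 2128 = 2006704.
Change in producer surplus = 2006704 - 1149184 = 857520.

857520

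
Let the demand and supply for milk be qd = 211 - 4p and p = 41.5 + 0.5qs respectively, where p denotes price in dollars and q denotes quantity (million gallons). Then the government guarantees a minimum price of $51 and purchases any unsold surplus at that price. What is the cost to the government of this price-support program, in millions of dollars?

612

Rearranging supply gives qs = 2p - 83. Equilibrium: 211 - 4p = 2p - 83, so 294 = 6p and p* = 49, q* = 15.
Because the floor (51) lies above the market-clearing price, it is binding.
At p = 51: qd = 211 - 4·51 = 7 and qs = 2·51 - 83 = 19.
Surplus = qs - qd = 12.
Government expenditure = surplus × support price = 12 × 51 = 612.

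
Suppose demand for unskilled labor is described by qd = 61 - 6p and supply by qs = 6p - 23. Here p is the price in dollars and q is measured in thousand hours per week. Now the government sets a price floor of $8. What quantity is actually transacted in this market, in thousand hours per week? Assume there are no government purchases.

In a free market, 61 - 6p = 6p - 23 gives the equilibrium p* = 7, q* = 19.
Since 8 > 7, the floor is binding.
At p = 8: qd = 61 - 6·8 = 13 and qs = 6·8 - 23 = 25.
The quantity actually transacted is the short side, demand: 13.

13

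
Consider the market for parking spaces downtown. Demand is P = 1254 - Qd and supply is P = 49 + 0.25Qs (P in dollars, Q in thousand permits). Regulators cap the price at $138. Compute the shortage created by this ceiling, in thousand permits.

Rearranging demand gives Qd = 1254 - P; rearranging supply gives Qs = 4P - 196. Setting quantity demanded equal to quantity supplied, 1254 - P = 4P - 196, gives P* = 290 and Q* = 964.
Since 138 < 290, the ceiling is binding.
At P = 138: Qd = 1254 - 138 = 1116 and Qs = 4·138 - 196 = 356.
Shortage = Qd - Qs = 1116 - 356 = 760.

760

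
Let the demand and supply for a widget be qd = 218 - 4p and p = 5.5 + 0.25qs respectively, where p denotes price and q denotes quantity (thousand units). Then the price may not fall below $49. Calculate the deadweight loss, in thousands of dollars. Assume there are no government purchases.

1444

Rearranging supply gives qs = 4p - 22. Without the control the market clears where 218 - 4p = 4p - 22, i.e. p* = 30 and q* = 98.
The floor of 49 is above the equilibrium price 30, so it binds.
At p = 49: qd = 218 - 4·49 = 22 and qs = 4·49 - 22 = 174.
Quantity traded falls to 22. At q = 22 the demand price is (218 - 22)/4 = 49 and the supply price is (22 + 22)/4 = 11.
Deadweight loss = ½ · (49 - 11) · (98 - 22) = ½ · 38 · 76 = 1444.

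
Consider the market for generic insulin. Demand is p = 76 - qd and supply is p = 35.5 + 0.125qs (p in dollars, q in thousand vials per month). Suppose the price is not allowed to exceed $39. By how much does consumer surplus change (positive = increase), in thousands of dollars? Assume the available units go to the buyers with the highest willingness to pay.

Rearranging demand gives qd = 76 - p; rearranging supply gives qs = 8p - 284. Setting quantity demanded equal to quantity supplied, 76 - p = 8p - 284, gives p* = 40 and q* = 36.
The ceiling of 39 is below the equilibrium price 40, so it binds.
At p = 39: qd = 76 - 39 = 37 and qs = 8·39 - 284 = 28.
Consumer surplus without the control is ½ · (76 - 40) · 36 = 648.
With the ceiling, 28 units are sold at 39 (assume they go to the highest-value buyers). The demand price at q = 28 is 48, so CS = ½ · [(76 - 39) + (48 - 39)] · 28 = 644.
Change in consumer surplus = 644 - 648 = -4.

-4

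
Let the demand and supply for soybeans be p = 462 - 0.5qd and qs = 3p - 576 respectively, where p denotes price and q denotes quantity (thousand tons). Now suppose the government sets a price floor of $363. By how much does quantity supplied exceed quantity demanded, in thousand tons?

Rearranging demand gives qd = 924 - 2p. Setting quantity demanded equal to quantity supplied, 924 - 2p = 3p - 576, gives p* = 300 and q* = 324.
Since 363 > 300, the floor is binding.
At p = 363: qd = 924 - 2·363 = 198 and qs = 3·363 - 576 = 513.
Surplus = qs - qd = 513 - 198 = 315.

315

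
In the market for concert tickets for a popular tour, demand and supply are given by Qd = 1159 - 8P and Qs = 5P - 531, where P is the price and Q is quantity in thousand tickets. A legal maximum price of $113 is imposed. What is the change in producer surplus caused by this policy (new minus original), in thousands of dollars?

Equilibrium: 1159 - 8P = 5P - 531, so 1690 = 13P and P* = 130, Q* = 119.
Because the ceiling (113) lies below the market-clearing price, it is binding.
At P = 113: Qd = 1159 - 8·113 = 255 and Qs = 5·113 - 531 = 34.
Producer surplus without the control is ½ · (130 - 106.2) · 119 = 1416.1.
With the ceiling, producers sell 34 units at 113, so PS = ½ · (113 - 106.2) · 34 = 115.6.
Change in producer surplus = 115.6 - 1416.1 = -1300.5.

-1300.5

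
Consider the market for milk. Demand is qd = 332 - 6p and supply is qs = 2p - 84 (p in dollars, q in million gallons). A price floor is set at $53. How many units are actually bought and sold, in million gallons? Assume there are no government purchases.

14

Setting quantity demanded equal to quantity supplied, 332 - 6p = 2p - 84, gives p* = 52 and q* = 20.
Because the floor (53) lies above the market-clearing price, it is binding.
At p = 53: qd = 332 - 6·53 = 14 and qs = 2·53 - 84 = 22.
The quantity actually transacted is the short side, demand: 14.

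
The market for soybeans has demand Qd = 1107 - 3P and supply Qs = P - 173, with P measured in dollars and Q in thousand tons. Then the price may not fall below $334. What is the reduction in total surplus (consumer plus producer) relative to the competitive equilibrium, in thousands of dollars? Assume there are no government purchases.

Without the control the market clears where 1107 - 3P = P - 173, i.e. P* = 320 and Q* = 147.
The floor of 334 is above the equilibrium price 320, so it binds.
At P = 334: Qd = 1107 - 3·334 = 105 and Qs = 334 - 173 = 161.
Quantity traded falls to 105. At Q = 105 the demand price is (1107 - 105)/3 = 334 and the supply price is 173 + 105 = 278.
Deadweight loss = ½ · (334 - 278) · (147 - 105) = ½ · 56 · 42 = 1176.

1176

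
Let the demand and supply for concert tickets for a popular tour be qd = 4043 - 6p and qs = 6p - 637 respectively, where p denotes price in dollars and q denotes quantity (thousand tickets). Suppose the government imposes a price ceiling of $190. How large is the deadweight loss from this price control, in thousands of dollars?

Without the control the market clears where 4043 - 6p = 6p - 637, i.e. p* = 390 and q* = 1703.
Because the ceiling (190) lies below the market-clearing price, it is binding.
At p = 190: qd = 4043 - 6·190 = 2903 and qs = 6·190 - 637 = 503.
Quantity traded falls to 503. At q = 503 the demand price is (4043 - 503)/6 = 590 and the supply price is (637 + 503)/6 = 190.
Deadweight loss = ½ · (590 - 190) · (1703 - 503) = ½ · 400 · 1200 = 240000.

240000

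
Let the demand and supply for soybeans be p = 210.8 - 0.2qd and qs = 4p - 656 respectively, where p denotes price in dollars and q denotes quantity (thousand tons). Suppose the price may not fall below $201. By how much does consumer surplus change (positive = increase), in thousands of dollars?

Rearranging demand gives qd = 1054 - 5p. Setting quantity demanded equal to quantity supplied, 1054 - 5p = 4p - 656, gives p* = 190 and q* = 104.
The floor of 201 is above the equilibrium price 190, so it binds.
At p = 201: qd = 1054 - 5·201 = 49 and qs = 4·201 - 656 = 148.
Consumer surplus without the control is ½ · (210.8 - 190) · 104 = 1081.6.
With the floor, consumers buy 49 units at 201, so CS = ½ · (210.8 - 201) · 49 = 240.1.
Change in consumer surplus = 240.1 - 1081.6 = -841.5.

-841.5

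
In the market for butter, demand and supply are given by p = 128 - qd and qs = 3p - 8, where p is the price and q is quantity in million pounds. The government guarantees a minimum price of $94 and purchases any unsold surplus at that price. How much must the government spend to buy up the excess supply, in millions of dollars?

Rearranging demand gives qd = 128 - p. Setting quantity demanded equal to quantity supplied, 128 - p = 3p - 8, gives p* = 34 and q* = 94.
Because the floor (94) lies above the market-clearing price, it is binding.
At p = 94: qd = 128 - 94 = 34 and qs = 3·94 - 8 = 274.
Surplus = qs - qd = 240.
Government expenditure = surplus × support price = 240 × 94 = 22560.

22560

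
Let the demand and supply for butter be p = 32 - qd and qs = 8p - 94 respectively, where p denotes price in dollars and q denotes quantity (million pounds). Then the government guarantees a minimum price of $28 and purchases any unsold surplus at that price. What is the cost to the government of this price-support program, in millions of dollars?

3528

Rearranging demand gives qd = 32 - p. In a free market, 32 - p = 8p - 94 gives the equilibrium p* = 14, q* = 18.
Because the floor (28) lies above the market-clearing price, it is binding.
At p = 28: qd = 32 - 28 = 4 and qs = 8·28 - 94 = 130.
Surplus = qs - qd = 126.
Government expenditure = surplus × support price = 126 × 28 = 3528.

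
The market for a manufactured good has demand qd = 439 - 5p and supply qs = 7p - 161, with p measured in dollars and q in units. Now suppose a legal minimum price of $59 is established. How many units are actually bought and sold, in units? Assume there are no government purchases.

144

Without the control the market clears where 439 - 5p = 7p - 161, i.e. p* = 50 and q* = 189.
Since 59 > 50, the floor is binding.
At p = 59: qd = 439 - 5·59 = 144 and qs = 7·59 - 161 = 252.
The quantity actually transacted is the short side, demand: 144.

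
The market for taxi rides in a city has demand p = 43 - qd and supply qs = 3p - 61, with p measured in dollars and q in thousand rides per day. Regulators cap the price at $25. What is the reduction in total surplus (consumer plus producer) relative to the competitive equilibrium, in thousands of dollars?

6

Rearranging demand gives qd = 43 - p. In a free market, 43 - p = 3p - 61 gives the equilibrium p* = 26, q* = 17.
The ceiling of 25 is below the equilibrium price 26, so it binds.
At p = 25: qd = 43 - 25 = 18 and qs = 3·25 - 61 = 14.
Quantity traded falls to 14. At q = 14 the demand price is 43 - 14 = 29 and the supply price is (61 + 14)/3 = 25.
Deadweight loss = ½ · (29 - 25) · (17 - 14) = ½ · 4 · 3 = 6.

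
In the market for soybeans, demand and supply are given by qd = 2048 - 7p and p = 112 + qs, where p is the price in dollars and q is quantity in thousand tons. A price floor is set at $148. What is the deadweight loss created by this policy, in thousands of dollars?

0

Rearranging supply gives qs = p - 112. In a free market, 2048 - 7p = p - 112 gives the equilibrium p* = 270, q* = 158.
The floor of 148 is below the equilibrium price 270, so it is not binding; the market clears at p* = 270, q* = 158.
Since the control does not bind, no trades are prevented and deadweight loss is zero.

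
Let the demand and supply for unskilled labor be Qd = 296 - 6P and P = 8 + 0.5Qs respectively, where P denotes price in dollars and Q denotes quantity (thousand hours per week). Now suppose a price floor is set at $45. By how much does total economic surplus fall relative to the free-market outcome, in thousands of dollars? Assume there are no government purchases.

432

Rearranging supply gives Qs = 2P - 16. Without the control the market clears where 296 - 6P = 2P - 16, i.e. P* = 39 and Q* = 62.
The floor of 45 is above the equilibrium price 39, so it binds.
At P = 45: Qd = 296 - 6·45 = 26 and Qs = 2·45 - 16 = 74.
Quantity traded falls to 26. At Q = 26 the demand price is (296 - 26)/6 = 45 and the supply price is (16 + 26)/2 = 21.
Deadweight loss = ½ · (45 - 21) · (62 - 26) = ½ · 24 · 36 = 432.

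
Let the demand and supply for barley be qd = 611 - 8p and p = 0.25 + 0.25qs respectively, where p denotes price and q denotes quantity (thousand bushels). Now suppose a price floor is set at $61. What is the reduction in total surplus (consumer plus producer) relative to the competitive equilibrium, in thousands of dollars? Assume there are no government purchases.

Rearranging supply gives qs = 4p - 1. Equilibrium: 611 - 8p = 4p - 1, so 612 = 12p and p* = 51, q* = 203.
Because the floor (61) lies above the market-clearing price, it is binding.
At p = 61: qd = 611 - 8·61 = 123 and qs = 4·61 - 1 = 243.
Quantity traded falls to 123. At q = 123 the demand price is (611 - 123)/8 = 61 and the supply price is (1 + 123)/4 = 31.
Deadweight loss = ½ · (61 - 31) · (203 - 123) = ½ · 30 · 80 = 1200.

1200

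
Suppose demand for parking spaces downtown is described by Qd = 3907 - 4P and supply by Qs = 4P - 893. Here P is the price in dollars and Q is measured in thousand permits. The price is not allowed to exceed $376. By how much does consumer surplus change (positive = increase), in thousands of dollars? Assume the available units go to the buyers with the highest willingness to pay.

36512

Equilibrium: 3907 - 4P = 4P - 893, so 4800 = 8P and P* = 600, Q* = 1507.
Since 376 < 600, the ceiling is binding.
At P = 376: Qd = 3907 - 4·376 = 2403 and Qs = 4·376 - 893 = 611.
Consumer surplus without the control is ½ · (976.75 - 600) · 1507 = 283881.125.
With the ceiling, 611 units are sold at 376 (assume they go to the highest-value buyers). The demand price at Q = 611 is 824, so CS = ½ · [(976.75 - 376) + (824 - 376)] · 611 = 320393.125.
Change in consumer surplus = 320393.125 - 283881.125 = 36512.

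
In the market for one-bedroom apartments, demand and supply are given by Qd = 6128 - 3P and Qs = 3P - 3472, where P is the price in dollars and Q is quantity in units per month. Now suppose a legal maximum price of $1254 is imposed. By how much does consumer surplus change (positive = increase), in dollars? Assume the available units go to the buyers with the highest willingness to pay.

-79234

Without the control the market clears where 6128 - 3P = 3P - 3472, i.e. P* = 1600 and Q* = 1328.
Since 1254 < 1600, the ceiling is binding.
At P = 1254: Qd = 6128 - 3·1254 = 2366 and Qs = 3·1254 - 3472 = 290.
Consumer surplus without the control is ½ · (6128/3 - 1600) · 1328 = 881792/3.
With the ceiling, 290 units are sold at 1254 (assume they go to the highest-value buyers). The demand price at Q = 290 is 1946, so CS = ½ · [(6128/3 - 1254) + (1946 - 1254)] · 290 = 644090/3.
Change in consumer surplus = 644090/3 - 881792/3 = -79234.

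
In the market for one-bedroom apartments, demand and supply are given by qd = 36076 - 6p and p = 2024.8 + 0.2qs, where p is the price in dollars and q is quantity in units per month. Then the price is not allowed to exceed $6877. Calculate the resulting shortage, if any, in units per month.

Rearranging supply gives qs = 5p - 10124. Setting quantity demanded equal to quantity supplied, 36076 - 6p = 5p - 10124, gives p* = 4200 and q* = 10876.
Since 6877 is above p* = 4200, the ceiling does not bind and the free-market outcome prevails.
Since the control does not bind, there is no shortage.

0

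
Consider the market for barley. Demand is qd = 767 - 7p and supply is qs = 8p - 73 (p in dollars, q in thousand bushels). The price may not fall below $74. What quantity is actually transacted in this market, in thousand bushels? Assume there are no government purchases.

249

Equilibrium: 767 - 7p = 8p - 73, so 840 = 15p and p* = 56, q* = 375.
Since 74 > 56, the floor is binding.
At p = 74: qd = 767 - 7·74 = 249 and qs = 8·74 - 73 = 519.
The quantity actually transacted is the short side, demand: 249.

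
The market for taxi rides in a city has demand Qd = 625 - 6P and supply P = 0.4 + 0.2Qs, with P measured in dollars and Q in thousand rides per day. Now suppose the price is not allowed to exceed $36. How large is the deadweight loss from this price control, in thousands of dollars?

Rearranging supply gives Qs = 5P - 2. In a free market, 625 - 6P = 5P - 2 gives the equilibrium P* = 57, Q* = 283.
The ceiling of 36 is below the equilibrium price 57, so it binds.
At P = 36: Qd = 625 - 6·36 = 409 and Qs = 5·36 - 2 = 178.
Quantity traded falls to 178. At Q = 178 the demand price is (625 - 178)/6 = 74.5 and the supply price is (2 + 178)/5 = 36.
Deadweight loss = ½ · (74.5 - 36) · (283 - 178) = ½ · 38.5 · 105 = 2021.25.

2021.25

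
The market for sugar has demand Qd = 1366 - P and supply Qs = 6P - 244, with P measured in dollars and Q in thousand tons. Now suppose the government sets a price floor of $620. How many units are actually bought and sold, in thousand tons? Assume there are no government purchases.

746

Equilibrium: 1366 - P = 6P - 244, so 1610 = 7P and P* = 230, Q* = 1136.
Because the floor (620) lies above the market-clearing price, it is binding.
At P = 620: Qd = 1366 - 620 = 746 and Qs = 6·620 - 244 = 3476.
The quantity actually transacted is the short side, demand: 746.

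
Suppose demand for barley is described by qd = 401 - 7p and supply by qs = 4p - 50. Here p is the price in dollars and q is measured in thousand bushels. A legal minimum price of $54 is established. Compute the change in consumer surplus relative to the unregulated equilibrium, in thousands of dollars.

-890.5

In a free market, 401 - 7p = 4p - 50 gives the equilibrium p* = 41, q* = 114.
The floor of 54 is above the equilibrium price 41, so it binds.
At p = 54: qd = 401 - 7·54 = 23 and qs = 4·54 - 50 = 166.
Consumer surplus without the control is ½ · (401/7 - 41) · 114 = 6498/7.
With the floor, consumers buy 23 units at 54, so CS = ½ · (401/7 - 54) · 23 = 529/14.
Change in consumer surplus = 529/14 - 6498/7 = -890.5.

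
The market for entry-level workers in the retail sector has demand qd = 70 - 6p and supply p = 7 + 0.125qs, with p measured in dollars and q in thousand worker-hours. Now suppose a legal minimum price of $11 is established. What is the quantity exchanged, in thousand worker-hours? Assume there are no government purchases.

Rearranging supply gives qs = 8p - 56. Without the control the market clears where 70 - 6p = 8p - 56, i.e. p* = 9 and q* = 16.
Because the floor (11) lies above the market-clearing price, it is binding.
At p = 11: qd = 70 - 6·11 = 4 and qs = 8·11 - 56 = 32.
The quantity actually transacted is the short side, demand: 4.

4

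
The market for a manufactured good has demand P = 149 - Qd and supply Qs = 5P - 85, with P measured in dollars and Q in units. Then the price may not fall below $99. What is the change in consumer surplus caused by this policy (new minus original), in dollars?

Rearranging demand gives Qd = 149 - P. In a free market, 149 - P = 5P - 85 gives the equilibrium P* = 39, Q* = 110.
The floor of 99 is above the equilibrium price 39, so it binds.
At P = 99: Qd = 149 - 99 = 50 and Qs = 5·99 - 85 = 410.
Consumer surplus without the control is ½ · (149 - 39) · 110 = 6050.
With the floor, consumers buy 50 units at 99, so CS = ½ · (149 - 99) · 50 = 1250.
Change in consumer surplus = 1250 - 6050 = -4800.

-4800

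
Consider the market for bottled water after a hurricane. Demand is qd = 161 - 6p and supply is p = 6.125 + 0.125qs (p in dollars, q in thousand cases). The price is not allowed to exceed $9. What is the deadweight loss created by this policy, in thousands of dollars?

Rearranging supply gives qs = 8p - 49. Without the control the market clears where 161 - 6p = 8p - 49, i.e. p* = 15 and q* = 71.
The ceiling of 9 is below the equilibrium price 15, so it binds.
At p = 9: qd = 161 - 6·9 = 107 and qs = 8·9 - 49 = 23.
Quantity traded falls to 23. At q = 23 the demand price is (161 - 23)/6 = 23 and the supply price is (49 + 23)/8 = 9.
Deadweight loss = ½ · (23 - 9) · (71 - 23) = ½ · 14 · 48 = 336.

336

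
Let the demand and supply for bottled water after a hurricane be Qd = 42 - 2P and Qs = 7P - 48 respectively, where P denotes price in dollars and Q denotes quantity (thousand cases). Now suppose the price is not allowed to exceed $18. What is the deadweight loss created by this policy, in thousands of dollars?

0

In a free market, 42 - 2P = 7P - 48 gives the equilibrium P* = 10, Q* = 22.
The ceiling of 18 is above the equilibrium price 10, so it is not binding; the market clears at P* = 10, Q* = 22.
Since the control does not bind, no trades are prevented and deadweight loss is zero.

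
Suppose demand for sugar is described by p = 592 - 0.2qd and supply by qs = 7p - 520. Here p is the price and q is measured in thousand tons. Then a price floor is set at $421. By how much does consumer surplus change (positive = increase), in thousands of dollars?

-154907.5

Rearranging demand gives qd = 2960 - 5p. In a free market, 2960 - 5p = 7p - 520 gives the equilibrium p* = 290, q* = 1510.
Because the floor (421) lies above the market-clearing price, it is binding.
At p = 421: qd = 2960 - 5·421 = 855 and qs = 7·421 - 520 = 2427.
Consumer surplus without the control is ½ · (592 - 290) · 1510 = 228010.
With the floor, consumers buy 855 units at 421, so CS = ½ · (592 - 421) · 855 = 73102.5.
Change in consumer surplus = 73102.5 - 228010 = -154907.5.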